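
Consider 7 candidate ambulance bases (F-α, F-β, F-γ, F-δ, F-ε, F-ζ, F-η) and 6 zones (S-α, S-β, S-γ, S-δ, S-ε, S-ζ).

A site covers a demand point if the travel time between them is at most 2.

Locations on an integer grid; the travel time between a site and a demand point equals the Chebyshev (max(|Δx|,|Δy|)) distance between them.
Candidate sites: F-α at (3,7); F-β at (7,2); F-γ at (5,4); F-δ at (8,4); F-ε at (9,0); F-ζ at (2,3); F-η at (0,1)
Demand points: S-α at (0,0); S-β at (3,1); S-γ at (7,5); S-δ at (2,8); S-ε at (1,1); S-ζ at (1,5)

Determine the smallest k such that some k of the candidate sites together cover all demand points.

4

Coverage sets (demand points within 2 of each site):
  F-α: {S-δ, S-ζ}
  F-β: {}
  F-γ: {S-γ}
  F-δ: {S-γ}
  F-ε: {}
  F-ζ: {S-β, S-ε, S-ζ}
  F-η: {S-α, S-ε}
No 3 sites suffice: every size-3 union leaves at least one demand point uncovered.
But {F-α, F-γ, F-ζ, F-η} covers everything, so the minimum is 4.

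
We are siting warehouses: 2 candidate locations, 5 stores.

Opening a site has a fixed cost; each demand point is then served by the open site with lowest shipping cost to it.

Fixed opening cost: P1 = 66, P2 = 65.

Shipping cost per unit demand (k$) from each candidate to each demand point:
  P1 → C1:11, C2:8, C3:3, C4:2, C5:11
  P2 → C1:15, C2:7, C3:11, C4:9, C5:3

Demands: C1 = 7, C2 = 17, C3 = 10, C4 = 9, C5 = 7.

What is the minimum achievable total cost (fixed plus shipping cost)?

396

Open {P1, P2}: assign each demand point to its cheapest open site.
  C1→P1 7×11=77, C2→P2 17×7=119, C3→P1 10×3=30, C4→P1 9×2=18, C5→P2 7×3=21
  shipping cost 265, fixed 131 → total 396.
Compare {P1}: shipping cost 338 + fixed 66 = 404.
Compare {P2}: shipping cost 436 + fixed 65 = 501.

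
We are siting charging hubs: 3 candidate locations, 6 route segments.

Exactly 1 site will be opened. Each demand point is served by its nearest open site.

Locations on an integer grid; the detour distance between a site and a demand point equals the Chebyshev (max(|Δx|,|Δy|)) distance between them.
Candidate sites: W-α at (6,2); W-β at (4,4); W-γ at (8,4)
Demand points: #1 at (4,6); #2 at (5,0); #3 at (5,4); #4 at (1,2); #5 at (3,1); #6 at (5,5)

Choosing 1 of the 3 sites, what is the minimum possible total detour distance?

Open {W-β}.
  #1→W-β 2, #2→W-β 4, #3→W-β 1, #4→W-β 3, #5→W-β 3, #6→W-β 1  ⇒ total 14.
Compare {W-α}: total 19.
Compare {W-γ}: total 26.

14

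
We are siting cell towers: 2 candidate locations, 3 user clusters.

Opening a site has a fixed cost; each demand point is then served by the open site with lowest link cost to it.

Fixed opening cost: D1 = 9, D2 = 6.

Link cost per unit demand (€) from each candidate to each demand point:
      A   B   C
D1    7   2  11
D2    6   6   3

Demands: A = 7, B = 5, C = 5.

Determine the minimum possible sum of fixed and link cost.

82

Open {D1, D2}: assign each demand point to its cheapest open site.
  A→D2 7×6=42, B→D1 5×2=10, C→D2 5×3=15
  link cost 67, fixed 15 → total 82.
Compare {D2}: link cost 87 + fixed 6 = 93.
Compare {D1}: link cost 114 + fixed 9 = 123.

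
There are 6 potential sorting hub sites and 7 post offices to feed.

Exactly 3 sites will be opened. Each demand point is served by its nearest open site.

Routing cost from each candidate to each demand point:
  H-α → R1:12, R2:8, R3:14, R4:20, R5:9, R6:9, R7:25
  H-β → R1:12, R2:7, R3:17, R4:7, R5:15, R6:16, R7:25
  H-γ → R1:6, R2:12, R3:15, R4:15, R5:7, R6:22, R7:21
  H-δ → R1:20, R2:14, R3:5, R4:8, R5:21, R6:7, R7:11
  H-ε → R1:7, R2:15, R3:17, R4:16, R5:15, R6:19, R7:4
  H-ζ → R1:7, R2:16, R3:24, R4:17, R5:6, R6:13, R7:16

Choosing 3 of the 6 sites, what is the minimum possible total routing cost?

Open {H-α, H-δ, H-ε}.
  R1→H-ε 7, R2→H-α 8, R3→H-δ 5, R4→H-δ 8, R5→H-α 9, R6→H-δ 7, R7→H-ε 4  ⇒ total 48.
Compare {H-γ, H-δ, H-ε}: total 49.
Compare {H-β, H-γ, H-δ}: total 50.
No size-3 selection does better; minimum is 48.

48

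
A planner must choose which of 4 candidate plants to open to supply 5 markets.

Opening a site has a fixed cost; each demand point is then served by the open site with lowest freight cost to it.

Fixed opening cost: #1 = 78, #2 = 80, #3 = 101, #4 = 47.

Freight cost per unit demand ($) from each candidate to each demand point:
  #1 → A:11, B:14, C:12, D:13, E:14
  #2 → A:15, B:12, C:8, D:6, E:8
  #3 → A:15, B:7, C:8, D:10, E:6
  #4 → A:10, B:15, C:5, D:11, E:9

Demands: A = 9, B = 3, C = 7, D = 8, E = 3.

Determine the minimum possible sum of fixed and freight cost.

332

Open {#4}: assign each demand point to its cheapest open site.
  A→#4 9×10=90, B→#4 3×15=45, C→#4 7×5=35, D→#4 8×11=88, E→#4 3×9=27
  freight cost 285, fixed 47 → total 332.
Compare {#2, #4}: freight cost 233 + fixed 127 = 360.
Compare {#2}: freight cost 299 + fixed 80 = 379.
Compare {#3, #4}: freight cost 244 + fixed 148 = 392.
All other subsets cost ≥ 360. Minimum total cost: 332.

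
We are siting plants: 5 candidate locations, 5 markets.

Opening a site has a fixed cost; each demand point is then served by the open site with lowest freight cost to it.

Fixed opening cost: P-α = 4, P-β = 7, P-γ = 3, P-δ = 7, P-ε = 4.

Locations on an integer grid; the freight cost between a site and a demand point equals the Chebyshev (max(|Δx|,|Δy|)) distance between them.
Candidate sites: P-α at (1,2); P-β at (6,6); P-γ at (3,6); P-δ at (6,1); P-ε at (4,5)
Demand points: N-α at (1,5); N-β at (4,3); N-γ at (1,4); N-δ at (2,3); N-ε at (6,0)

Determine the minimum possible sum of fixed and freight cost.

Open {P-α}: assign each demand point to its cheapest open site.
  N-α→P-α 3, N-β→P-α 3, N-γ→P-α 2, N-δ→P-α 1, N-ε→P-α 5
  freight cost 14, fixed 4 → total 18.
Compare {P-γ}: freight cost 16 + fixed 3 = 19.
Compare {P-ε}: freight cost 15 + fixed 4 = 19.
Compare {P-α, P-γ}: freight cost 13 + fixed 7 = 20.
All other subsets cost ≥ 19. Minimum total cost: 18.

18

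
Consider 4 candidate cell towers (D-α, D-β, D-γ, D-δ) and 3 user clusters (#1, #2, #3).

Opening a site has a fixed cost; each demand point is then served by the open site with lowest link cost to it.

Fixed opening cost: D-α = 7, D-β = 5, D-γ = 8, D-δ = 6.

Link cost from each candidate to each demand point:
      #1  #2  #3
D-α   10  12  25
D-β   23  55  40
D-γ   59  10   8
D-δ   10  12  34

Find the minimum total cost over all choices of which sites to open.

Open {D-γ, D-δ}: assign each demand point to its cheapest open site.
  #1→D-δ 10, #2→D-γ 10, #3→D-γ 8
  link cost 28, fixed 14 → total 42.
Compare {D-α, D-γ}: link cost 28 + fixed 15 = 43.
Compare {D-β, D-γ, D-δ}: link cost 28 + fixed 19 = 47.
Compare {D-α, D-β, D-γ}: link cost 28 + fixed 20 = 48.
All other subsets cost ≥ 43. Minimum total cost: 42.

42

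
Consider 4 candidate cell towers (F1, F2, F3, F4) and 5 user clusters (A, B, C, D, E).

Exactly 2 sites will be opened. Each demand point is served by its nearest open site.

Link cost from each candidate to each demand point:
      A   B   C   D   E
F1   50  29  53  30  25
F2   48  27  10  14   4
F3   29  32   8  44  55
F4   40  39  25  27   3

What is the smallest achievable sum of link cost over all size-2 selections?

Open {F2, F3}.
  A→F3 29, B→F2 27, C→F3 8, D→F2 14, E→F2 4  ⇒ total 82.
Compare {F2, F4}: total 94.
Compare {F3, F4}: total 99.
No size-2 selection does better; minimum is 82.

82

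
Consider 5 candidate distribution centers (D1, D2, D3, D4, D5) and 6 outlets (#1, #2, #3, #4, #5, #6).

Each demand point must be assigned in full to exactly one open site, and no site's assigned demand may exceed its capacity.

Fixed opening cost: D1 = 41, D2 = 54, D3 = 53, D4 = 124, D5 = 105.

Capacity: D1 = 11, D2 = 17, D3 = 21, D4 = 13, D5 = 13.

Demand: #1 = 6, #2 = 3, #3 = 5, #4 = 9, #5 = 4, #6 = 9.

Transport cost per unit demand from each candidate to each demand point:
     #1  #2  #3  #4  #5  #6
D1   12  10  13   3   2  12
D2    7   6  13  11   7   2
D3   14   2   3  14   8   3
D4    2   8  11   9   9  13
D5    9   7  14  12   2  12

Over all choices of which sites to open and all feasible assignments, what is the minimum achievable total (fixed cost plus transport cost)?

Open {D1, D2, D3}; cheapest assignment that respects the capacities:
  D1 (cap 11, load 9): #4 — cost 9×3 = 27
  D2 (cap 17, load 15): #1, #6 — cost 6×7 + 9×2 = 60
  D3 (cap 21, load 12): #2, #3, #5 — cost 3×2 + 5×3 + 4×8 = 53
  Shipping 140, fixed 148 → total 288.
  Any other capacity-feasible assignment to {D1, D2, D3} ships for at least 140.
Compare {D2, D3}: its best feasible assignment gives total 328.
Compare {D1, D3, D5}: its best feasible assignment gives total 336.
Every other set of open sites that can feasibly serve all demand totals ≥ 328 even under its best assignment. Minimum: 288.

288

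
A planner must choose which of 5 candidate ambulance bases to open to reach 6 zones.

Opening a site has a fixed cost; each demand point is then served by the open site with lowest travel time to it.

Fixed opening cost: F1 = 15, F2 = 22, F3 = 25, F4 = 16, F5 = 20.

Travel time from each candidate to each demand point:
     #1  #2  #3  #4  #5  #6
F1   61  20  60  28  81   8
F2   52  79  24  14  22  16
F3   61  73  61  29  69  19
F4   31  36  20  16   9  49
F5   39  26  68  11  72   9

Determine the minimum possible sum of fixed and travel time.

Open {F1, F4}: assign each demand point to its cheapest open site.
  #1→F4 31, #2→F1 20, #3→F4 20, #4→F4 16, #5→F4 9, #6→F1 8
  travel time 104, fixed 31 → total 135.
Compare {F4, F5}: travel time 106 + fixed 36 = 142.
Compare {F1, F4, F5}: travel time 99 + fixed 51 = 150.
Compare {F1, F2, F4}: travel time 102 + fixed 53 = 155.
All other subsets cost ≥ 142. Minimum total cost: 135.

135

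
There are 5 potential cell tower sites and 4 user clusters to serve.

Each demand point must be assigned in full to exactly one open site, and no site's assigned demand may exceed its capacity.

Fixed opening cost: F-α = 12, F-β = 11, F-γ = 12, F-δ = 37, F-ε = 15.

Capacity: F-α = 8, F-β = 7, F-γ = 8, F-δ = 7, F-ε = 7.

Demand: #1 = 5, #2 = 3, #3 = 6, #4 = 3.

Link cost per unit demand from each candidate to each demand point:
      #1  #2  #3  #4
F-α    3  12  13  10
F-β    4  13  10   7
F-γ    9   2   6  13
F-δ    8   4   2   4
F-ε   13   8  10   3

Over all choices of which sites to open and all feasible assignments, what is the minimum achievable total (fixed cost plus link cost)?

118

Open {F-α, F-γ, F-δ, F-ε}; cheapest assignment that respects the capacities:
  F-α (cap 8, load 5): #1 — cost 5×3 = 15
  F-γ (cap 8, load 3): #2 — cost 3×2 = 6
  F-δ (cap 7, load 6): #3 — cost 6×2 = 12
  F-ε (cap 7, load 3): #4 — cost 3×3 = 9
  Shipping 42, fixed 76 → total 118.
  Any other capacity-feasible assignment to {F-α, F-γ, F-δ, F-ε} ships for at least 42.
Compare {F-β, F-γ, F-δ, F-ε}: its best feasible assignment gives total 122.
Compare {F-α, F-γ, F-ε}: its best feasible assignment gives total 123.
Every other set of open sites that can feasibly serve all demand totals ≥ 122 even under its best assignment. Minimum: 118.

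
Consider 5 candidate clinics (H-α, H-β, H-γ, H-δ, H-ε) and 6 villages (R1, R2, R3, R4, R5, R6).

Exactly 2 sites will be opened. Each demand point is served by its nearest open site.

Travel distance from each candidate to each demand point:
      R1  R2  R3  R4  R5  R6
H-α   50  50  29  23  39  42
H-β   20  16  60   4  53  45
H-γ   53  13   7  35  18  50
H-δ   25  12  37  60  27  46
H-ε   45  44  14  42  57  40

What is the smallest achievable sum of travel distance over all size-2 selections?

Open {H-β, H-γ}.
  R1→H-β 20, R2→H-γ 13, R3→H-γ 7, R4→H-β 4, R5→H-γ 18, R6→H-β 45  ⇒ total 107.
Compare {H-γ, H-δ}: total 143.
Compare {H-β, H-δ}: total 145.
No size-2 selection does better; minimum is 107.

107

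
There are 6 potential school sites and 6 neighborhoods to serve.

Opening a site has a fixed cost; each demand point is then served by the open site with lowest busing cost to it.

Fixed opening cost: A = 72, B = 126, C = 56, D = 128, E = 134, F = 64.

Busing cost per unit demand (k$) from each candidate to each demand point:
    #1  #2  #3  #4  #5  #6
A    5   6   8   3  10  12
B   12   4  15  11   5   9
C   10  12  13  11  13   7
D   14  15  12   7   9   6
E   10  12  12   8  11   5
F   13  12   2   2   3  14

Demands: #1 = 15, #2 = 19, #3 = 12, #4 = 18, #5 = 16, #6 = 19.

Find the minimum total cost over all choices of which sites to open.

622

Open {A, C, F}: assign each demand point to its cheapest open site.
  #1→A 15×5=75, #2→A 19×6=114, #3→F 12×2=24, #4→F 18×2=36, #5→F 16×3=48, #6→C 19×7=133
  busing cost 430, fixed 192 → total 622.
Compare {A, F}: busing cost 525 + fixed 136 = 661.
Compare {A, E, F}: busing cost 392 + fixed 270 = 662.
Compare {A, D, F}: busing cost 411 + fixed 264 = 675.
All other subsets cost ≥ 661. Minimum total cost: 622.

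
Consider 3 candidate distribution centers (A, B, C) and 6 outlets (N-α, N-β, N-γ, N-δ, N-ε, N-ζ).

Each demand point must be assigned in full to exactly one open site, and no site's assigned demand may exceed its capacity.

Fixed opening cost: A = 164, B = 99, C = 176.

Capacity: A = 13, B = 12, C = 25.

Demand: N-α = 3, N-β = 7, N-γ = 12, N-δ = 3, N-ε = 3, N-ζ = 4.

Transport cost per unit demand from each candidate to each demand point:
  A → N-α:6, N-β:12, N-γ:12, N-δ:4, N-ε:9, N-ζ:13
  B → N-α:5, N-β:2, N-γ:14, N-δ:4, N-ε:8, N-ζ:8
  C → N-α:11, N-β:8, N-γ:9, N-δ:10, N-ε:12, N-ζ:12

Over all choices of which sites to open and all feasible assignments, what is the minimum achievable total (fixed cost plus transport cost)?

526

Open {B, C}; cheapest assignment that respects the capacities:
  B (cap 12, load 10): N-α, N-β — cost 3×5 + 7×2 = 29
  C (cap 25, load 22): N-γ, N-δ, N-ε, N-ζ — cost 12×9 + 3×10 + 3×12 + 4×12 = 222
  Shipping 251, fixed 275 → total 526.
  Any other capacity-feasible assignment to {B, C} ships for at least 251.
Compare {A, C}: its best feasible assignment gives total 609.
Compare {A, B, C}: its best feasible assignment gives total 650.
Every other set of open sites that can feasibly serve all demand totals ≥ 609 even under its best assignment. Minimum: 526.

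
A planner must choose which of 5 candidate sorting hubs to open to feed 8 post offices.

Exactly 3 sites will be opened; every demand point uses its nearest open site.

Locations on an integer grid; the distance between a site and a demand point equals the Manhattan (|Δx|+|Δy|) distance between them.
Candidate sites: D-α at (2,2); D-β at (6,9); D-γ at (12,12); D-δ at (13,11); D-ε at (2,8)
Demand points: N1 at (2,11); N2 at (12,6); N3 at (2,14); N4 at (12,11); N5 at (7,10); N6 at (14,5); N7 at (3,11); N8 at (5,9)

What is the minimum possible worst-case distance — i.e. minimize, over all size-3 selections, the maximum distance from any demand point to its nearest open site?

7

Open {D-α, D-δ, D-ε}.
  Farthest demand point is N5 at distance 7 (to D-δ); all others are ≤ 7.
With {D-β, D-δ, D-ε} the worst case is 7.
With {D-γ, D-δ, D-ε} the worst case is 7.
No size-3 selection achieves below 7.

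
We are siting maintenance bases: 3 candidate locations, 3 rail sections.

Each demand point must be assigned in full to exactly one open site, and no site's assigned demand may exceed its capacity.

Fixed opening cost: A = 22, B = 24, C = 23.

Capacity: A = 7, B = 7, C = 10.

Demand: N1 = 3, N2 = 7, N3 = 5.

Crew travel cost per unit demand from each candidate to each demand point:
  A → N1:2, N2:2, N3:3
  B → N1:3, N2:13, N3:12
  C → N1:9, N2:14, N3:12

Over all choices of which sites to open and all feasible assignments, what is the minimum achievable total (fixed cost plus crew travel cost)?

146

Open {A, C}; cheapest assignment that respects the capacities:
  A (cap 7, load 7): N2 — cost 7×2 = 14
  C (cap 10, load 8): N1, N3 — cost 3×9 + 5×12 = 87
  Shipping 101, fixed 45 → total 146.
  Any other capacity-feasible assignment to {A, C} ships for at least 101.
Compare {A, B, C}: its best feasible assignment gives total 152.
Compare {B, C}: its best feasible assignment gives total 225.
Every other set of open sites that can feasibly serve all demand totals ≥ 152 even under its best assignment. Minimum: 146.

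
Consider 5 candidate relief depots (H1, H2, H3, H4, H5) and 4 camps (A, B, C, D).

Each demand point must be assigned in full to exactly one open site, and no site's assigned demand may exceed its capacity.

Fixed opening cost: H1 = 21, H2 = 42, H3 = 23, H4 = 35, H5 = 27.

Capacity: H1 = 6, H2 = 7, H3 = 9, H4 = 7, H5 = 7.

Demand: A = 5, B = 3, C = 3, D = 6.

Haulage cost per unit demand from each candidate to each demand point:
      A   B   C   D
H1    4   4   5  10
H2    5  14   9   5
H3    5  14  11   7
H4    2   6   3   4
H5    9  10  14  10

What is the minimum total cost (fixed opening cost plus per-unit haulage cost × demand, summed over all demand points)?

Open {H1, H3, H4}; cheapest assignment that respects the capacities:
  H1 (cap 6, load 6): B, C — cost 3×4 + 3×5 = 27
  H3 (cap 9, load 5): A — cost 5×5 = 25
  H4 (cap 7, load 6): D — cost 6×4 = 24
  Shipping 76, fixed 79 → total 155.
  Any other capacity-feasible assignment to {H1, H3, H4} ships for at least 76.
Compare {H1, H2, H4}: its best feasible assignment gives total 165.
Compare {H1, H2, H3}: its best feasible assignment gives total 168.
Every other set of open sites that can feasibly serve all demand totals ≥ 165 even under its best assignment. Minimum: 155.

155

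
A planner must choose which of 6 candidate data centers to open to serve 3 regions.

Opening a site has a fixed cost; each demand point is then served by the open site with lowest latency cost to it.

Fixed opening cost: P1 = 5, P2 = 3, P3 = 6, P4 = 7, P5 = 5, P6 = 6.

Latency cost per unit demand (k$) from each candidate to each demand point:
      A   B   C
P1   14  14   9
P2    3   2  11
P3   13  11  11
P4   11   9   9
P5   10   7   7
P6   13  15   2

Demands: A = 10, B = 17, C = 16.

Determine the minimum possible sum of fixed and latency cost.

Open {P2, P6}: assign each demand point to its cheapest open site.
  A→P2 10×3=30, B→P2 17×2=34, C→P6 16×2=32
  latency cost 96, fixed 9 → total 105.
Compare {P1, P2, P6}: latency cost 96 + fixed 14 = 110.
Compare {P2, P5, P6}: latency cost 96 + fixed 14 = 110.
Compare {P2, P3, P6}: latency cost 96 + fixed 15 = 111.
All other subsets cost ≥ 110. Minimum total cost: 105.

105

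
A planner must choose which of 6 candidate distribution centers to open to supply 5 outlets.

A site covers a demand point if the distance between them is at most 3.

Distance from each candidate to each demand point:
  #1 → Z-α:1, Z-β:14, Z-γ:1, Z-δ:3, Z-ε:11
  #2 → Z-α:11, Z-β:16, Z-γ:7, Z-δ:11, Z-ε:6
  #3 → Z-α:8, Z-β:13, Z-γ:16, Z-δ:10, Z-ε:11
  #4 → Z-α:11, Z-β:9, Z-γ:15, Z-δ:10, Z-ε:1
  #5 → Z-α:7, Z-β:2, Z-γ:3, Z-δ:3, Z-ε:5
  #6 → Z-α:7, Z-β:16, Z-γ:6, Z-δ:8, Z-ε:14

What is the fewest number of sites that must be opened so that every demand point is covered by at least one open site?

Coverage sets (demand points within 3 of each site):
  #1: {Z-α, Z-γ, Z-δ}
  #2: {}
  #3: {}
  #4: {Z-ε}
  #5: {Z-β, Z-γ, Z-δ}
  #6: {}
No 2 sites suffice: every size-2 union leaves at least one demand point uncovered.
But {#1, #4, #5} covers everything, so the minimum is 3.

3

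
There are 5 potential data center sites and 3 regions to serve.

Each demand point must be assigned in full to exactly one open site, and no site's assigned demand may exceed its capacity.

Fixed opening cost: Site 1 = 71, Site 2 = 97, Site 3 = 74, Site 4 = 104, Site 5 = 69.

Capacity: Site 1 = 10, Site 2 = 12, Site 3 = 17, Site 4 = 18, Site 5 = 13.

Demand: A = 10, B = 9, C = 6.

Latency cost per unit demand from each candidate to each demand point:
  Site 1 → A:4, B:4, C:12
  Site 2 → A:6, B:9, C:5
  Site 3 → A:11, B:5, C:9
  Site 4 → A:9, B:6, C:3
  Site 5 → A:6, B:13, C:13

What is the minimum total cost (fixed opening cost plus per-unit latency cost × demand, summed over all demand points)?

Open {Site 1, Site 3}; cheapest assignment that respects the capacities:
  Site 1 (cap 10, load 10): A — cost 10×4 = 40
  Site 3 (cap 17, load 15): B, C — cost 9×5 + 6×9 = 99
  Shipping 139, fixed 145 → total 284.
  Any other capacity-feasible assignment to {Site 1, Site 3} ships for at least 139.
Compare {Site 1, Site 4}: its best feasible assignment gives total 287.
Compare {Site 3, Site 5}: its best feasible assignment gives total 302.
Every other set of open sites that can feasibly serve all demand totals ≥ 287 even under its best assignment. Minimum: 284.

284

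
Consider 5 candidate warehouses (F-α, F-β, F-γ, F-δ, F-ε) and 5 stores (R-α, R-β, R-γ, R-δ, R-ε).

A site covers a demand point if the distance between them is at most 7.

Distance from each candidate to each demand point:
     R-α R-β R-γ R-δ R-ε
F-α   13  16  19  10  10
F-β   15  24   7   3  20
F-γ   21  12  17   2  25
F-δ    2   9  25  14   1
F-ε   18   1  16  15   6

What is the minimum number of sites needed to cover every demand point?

Coverage sets (demand points within 7 of each site):
  F-α: {}
  F-β: {R-γ, R-δ}
  F-γ: {R-δ}
  F-δ: {R-α, R-ε}
  F-ε: {R-β, R-ε}
No 2 sites suffice: every size-2 union leaves at least one demand point uncovered.
But {F-β, F-δ, F-ε} covers everything, so the minimum is 3.

3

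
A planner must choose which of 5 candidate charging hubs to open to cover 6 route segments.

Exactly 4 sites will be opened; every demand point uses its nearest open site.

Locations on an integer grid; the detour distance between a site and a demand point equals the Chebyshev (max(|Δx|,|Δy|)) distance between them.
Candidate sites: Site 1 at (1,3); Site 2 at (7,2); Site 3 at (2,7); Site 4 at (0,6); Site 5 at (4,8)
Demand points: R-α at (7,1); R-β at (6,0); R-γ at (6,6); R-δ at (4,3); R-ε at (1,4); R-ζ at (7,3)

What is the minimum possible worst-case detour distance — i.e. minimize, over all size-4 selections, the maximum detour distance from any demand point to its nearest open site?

3

Open {Site 1, Site 2, Site 3, Site 5}.
  Farthest demand point is R-δ at detour distance 3 (to Site 1); all others are ≤ 3.
With {Site 1, Site 2, Site 4, Site 5} the worst case is 3.
With {Site 2, Site 3, Site 4, Site 5} the worst case is 3.
No size-4 selection achieves below 3.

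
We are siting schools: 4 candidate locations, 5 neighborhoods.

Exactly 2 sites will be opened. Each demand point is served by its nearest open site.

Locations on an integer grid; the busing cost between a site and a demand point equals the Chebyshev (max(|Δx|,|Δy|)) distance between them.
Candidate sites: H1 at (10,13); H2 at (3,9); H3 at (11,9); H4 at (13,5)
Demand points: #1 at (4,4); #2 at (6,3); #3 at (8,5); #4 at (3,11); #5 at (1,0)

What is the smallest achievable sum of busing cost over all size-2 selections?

Open {H2, H3}.
  #1→H2 5, #2→H2 6, #3→H3 4, #4→H2 2, #5→H2 9  ⇒ total 26.
Compare {H1, H2}: total 27.
Compare {H2, H4}: total 27.
No size-2 selection does better; minimum is 26.

26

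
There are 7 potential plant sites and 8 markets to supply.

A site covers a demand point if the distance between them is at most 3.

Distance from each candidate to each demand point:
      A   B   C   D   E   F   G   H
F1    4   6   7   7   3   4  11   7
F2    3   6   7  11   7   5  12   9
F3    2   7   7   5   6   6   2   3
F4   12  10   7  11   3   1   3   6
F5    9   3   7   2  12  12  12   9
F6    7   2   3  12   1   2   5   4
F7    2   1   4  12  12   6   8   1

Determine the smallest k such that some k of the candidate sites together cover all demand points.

3

Coverage sets (demand points within 3 of each site):
  F1: {E}
  F2: {A}
  F3: {A, G, H}
  F4: {E, F, G}
  F5: {B, D}
  F6: {B, C, E, F}
  F7: {A, B, H}
No 2 sites suffice: every size-2 union leaves at least one demand point uncovered.
But {F3, F5, F6} covers everything, so the minimum is 3.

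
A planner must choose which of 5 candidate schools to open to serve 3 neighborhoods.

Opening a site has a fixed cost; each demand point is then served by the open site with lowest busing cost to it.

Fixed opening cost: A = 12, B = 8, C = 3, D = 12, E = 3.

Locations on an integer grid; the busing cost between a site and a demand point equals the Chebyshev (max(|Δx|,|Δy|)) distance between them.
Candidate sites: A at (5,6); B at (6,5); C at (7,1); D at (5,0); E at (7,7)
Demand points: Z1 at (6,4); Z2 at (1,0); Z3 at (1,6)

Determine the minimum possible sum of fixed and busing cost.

18

Open {C}: assign each demand point to its cheapest open site.
  Z1→C 3, Z2→C 6, Z3→C 6
  busing cost 15, fixed 3 → total 18.
Compare {B}: busing cost 11 + fixed 8 = 19.
Compare {E}: busing cost 16 + fixed 3 = 19.
Compare {C, E}: busing cost 15 + fixed 6 = 21.
All other subsets cost ≥ 19. Minimum total cost: 18.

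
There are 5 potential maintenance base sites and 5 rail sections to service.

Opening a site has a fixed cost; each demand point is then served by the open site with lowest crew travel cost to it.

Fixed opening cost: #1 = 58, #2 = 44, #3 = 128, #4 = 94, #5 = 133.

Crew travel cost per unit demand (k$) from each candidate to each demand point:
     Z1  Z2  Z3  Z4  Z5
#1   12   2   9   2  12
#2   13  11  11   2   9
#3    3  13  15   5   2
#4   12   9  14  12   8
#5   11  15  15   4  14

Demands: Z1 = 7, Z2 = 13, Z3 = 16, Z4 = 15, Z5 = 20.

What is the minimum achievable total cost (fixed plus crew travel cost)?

447

Open {#1, #3}: assign each demand point to its cheapest open site.
  Z1→#3 7×3=21, Z2→#1 13×2=26, Z3→#1 16×9=144, Z4→#1 15×2=30, Z5→#3 20×2=40
  crew travel cost 261, fixed 186 → total 447.
Compare {#1, #2, #3}: crew travel cost 261 + fixed 230 = 491.
Compare {#1, #3, #4}: crew travel cost 261 + fixed 280 = 541.
Compare {#1, #2}: crew travel cost 464 + fixed 102 = 566.
All other subsets cost ≥ 491. Minimum total cost: 447.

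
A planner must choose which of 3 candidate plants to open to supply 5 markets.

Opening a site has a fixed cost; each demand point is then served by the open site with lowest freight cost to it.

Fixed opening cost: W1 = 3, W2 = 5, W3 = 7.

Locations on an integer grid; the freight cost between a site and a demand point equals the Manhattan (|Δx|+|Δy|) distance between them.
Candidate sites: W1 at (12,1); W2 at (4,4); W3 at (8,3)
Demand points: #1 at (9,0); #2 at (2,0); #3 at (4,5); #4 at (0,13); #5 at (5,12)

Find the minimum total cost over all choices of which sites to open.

41

Open {W1, W2}: assign each demand point to its cheapest open site.
  #1→W1 4, #2→W2 6, #3→W2 1, #4→W2 13, #5→W2 9
  freight cost 33, fixed 8 → total 41.
Compare {W2}: freight cost 38 + fixed 5 = 43.
Compare {W2, W3}: freight cost 33 + fixed 12 = 45.
Compare {W1, W2, W3}: freight cost 33 + fixed 15 = 48.
All other subsets cost ≥ 43. Minimum total cost: 41.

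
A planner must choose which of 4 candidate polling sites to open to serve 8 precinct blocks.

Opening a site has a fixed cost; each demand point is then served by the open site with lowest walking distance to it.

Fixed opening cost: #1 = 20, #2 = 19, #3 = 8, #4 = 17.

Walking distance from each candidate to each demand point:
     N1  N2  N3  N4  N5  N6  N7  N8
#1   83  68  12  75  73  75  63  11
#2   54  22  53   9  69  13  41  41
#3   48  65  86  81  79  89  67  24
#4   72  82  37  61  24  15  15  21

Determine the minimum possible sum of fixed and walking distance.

Open {#1, #2, #4}: assign each demand point to its cheapest open site.
  N1→#2 54, N2→#2 22, N3→#1 12, N4→#2 9, N5→#4 24, N6→#2 13, N7→#4 15, N8→#1 11
  walking distance 160, fixed 56 → total 216.
Compare {#1, #2, #3, #4}: walking distance 154 + fixed 64 = 218.
Compare {#2, #4}: walking distance 195 + fixed 36 = 231.
Compare {#2, #3, #4}: walking distance 189 + fixed 44 = 233.
All other subsets cost ≥ 218. Minimum total cost: 216.

216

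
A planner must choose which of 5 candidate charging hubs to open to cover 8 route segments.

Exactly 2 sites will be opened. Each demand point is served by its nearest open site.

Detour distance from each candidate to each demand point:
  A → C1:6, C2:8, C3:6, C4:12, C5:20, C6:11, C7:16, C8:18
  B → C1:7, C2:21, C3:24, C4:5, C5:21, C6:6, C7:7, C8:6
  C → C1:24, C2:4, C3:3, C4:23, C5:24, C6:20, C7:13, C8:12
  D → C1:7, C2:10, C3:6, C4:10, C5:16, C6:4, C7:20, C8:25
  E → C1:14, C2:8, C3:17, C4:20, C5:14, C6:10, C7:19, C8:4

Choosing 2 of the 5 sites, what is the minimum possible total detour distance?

Open {B, C}.
  C1→B 7, C2→C 4, C3→C 3, C4→B 5, C5→B 21, C6→B 6, C7→B 7, C8→B 6  ⇒ total 59.
Compare {B, D}: total 61.
Compare {A, B}: total 64.
No size-2 selection does better; minimum is 59.

59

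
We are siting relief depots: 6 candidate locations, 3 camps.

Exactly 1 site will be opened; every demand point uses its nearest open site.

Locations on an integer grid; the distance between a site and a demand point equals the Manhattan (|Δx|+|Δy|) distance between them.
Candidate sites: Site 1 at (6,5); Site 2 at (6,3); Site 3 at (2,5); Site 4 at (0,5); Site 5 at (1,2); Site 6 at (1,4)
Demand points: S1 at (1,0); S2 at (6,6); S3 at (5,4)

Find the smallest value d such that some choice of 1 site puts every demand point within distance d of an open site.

6

Open {Site 3}.
  Farthest demand point is S1 at distance 6 (to Site 3); all others are ≤ 6.
With {Site 4} the worst case is 7.
With {Site 6} the worst case is 7.
No size-1 selection achieves below 6.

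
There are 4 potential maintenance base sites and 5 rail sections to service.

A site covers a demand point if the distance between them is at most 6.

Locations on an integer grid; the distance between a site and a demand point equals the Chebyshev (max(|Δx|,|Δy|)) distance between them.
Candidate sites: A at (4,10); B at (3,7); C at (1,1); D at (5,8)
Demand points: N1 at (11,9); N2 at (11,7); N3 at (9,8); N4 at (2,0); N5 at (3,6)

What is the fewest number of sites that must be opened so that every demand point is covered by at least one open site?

Coverage sets (demand points within 6 of each site):
  A: {N3, N5}
  B: {N3, N5}
  C: {N4, N5}
  D: {N1, N2, N3, N5}
No single site covers all 5 demand points.
But {C, D} covers everything, so the minimum is 2.

2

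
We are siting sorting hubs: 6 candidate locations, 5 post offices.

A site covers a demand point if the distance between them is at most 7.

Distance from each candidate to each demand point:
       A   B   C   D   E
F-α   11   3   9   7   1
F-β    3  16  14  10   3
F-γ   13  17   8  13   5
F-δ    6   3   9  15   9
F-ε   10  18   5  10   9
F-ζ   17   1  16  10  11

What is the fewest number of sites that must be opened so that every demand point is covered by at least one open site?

3

Coverage sets (demand points within 7 of each site):
  F-α: {B, D, E}
  F-β: {A, E}
  F-γ: {E}
  F-δ: {A, B}
  F-ε: {C}
  F-ζ: {B}
No 2 sites suffice: every size-2 union leaves at least one demand point uncovered.
But {F-α, F-β, F-ε} covers everything, so the minimum is 3.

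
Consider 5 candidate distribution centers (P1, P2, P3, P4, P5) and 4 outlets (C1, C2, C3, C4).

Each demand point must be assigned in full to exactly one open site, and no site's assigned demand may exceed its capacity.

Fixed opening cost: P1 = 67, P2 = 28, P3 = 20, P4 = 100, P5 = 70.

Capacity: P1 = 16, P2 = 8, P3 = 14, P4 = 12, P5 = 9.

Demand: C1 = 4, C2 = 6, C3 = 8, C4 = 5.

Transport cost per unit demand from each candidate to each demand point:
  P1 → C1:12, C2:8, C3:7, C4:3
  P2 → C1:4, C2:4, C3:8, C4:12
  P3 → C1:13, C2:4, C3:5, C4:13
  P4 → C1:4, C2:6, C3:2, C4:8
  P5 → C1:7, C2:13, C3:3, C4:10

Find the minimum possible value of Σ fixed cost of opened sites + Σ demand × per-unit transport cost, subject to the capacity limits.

210

Open {P1, P2, P3}; cheapest assignment that respects the capacities:
  P1 (cap 16, load 5): C4 — cost 5×3 = 15
  P2 (cap 8, load 4): C1 — cost 4×4 = 16
  P3 (cap 14, load 14): C2, C3 — cost 6×4 + 8×5 = 64
  Shipping 95, fixed 115 → total 210.
  Any other capacity-feasible assignment to {P1, P2, P3} ships for at least 95.
Compare {P1, P3}: its best feasible assignment gives total 214.
Compare {P3, P5}: its best feasible assignment gives total 232.
Every other set of open sites that can feasibly serve all demand totals ≥ 214 even under its best assignment. Minimum: 210.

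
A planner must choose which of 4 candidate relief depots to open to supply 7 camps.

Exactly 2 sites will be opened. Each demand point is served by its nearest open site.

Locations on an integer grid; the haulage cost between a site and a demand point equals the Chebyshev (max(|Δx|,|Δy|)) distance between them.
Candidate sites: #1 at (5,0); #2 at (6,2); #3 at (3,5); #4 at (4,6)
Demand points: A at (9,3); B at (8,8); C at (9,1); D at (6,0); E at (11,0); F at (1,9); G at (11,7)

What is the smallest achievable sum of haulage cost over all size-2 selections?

25

Open {#2, #4}.
  A→#2 3, B→#4 4, C→#2 3, D→#2 2, E→#2 5, F→#4 3, G→#2 5  ⇒ total 25.
Compare {#2, #3}: total 27.
Compare {#1, #4}: total 29.
No size-2 selection does better; minimum is 25.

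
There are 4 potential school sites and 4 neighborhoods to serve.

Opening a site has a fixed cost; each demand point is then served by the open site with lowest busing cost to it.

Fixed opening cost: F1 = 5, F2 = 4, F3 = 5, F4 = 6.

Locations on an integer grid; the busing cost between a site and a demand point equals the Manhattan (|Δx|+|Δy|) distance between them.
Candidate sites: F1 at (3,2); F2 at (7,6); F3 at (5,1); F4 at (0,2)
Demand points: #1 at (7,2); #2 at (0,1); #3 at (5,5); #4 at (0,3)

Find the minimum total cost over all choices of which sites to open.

Open {F2, F4}: assign each demand point to its cheapest open site.
  #1→F2 4, #2→F4 1, #3→F2 3, #4→F4 1
  busing cost 9, fixed 10 → total 19.
Compare {F3, F4}: busing cost 9 + fixed 11 = 20.
Compare {F1}: busing cost 17 + fixed 5 = 22.
Compare {F1, F4}: busing cost 11 + fixed 11 = 22.
All other subsets cost ≥ 20. Minimum total cost: 19.

19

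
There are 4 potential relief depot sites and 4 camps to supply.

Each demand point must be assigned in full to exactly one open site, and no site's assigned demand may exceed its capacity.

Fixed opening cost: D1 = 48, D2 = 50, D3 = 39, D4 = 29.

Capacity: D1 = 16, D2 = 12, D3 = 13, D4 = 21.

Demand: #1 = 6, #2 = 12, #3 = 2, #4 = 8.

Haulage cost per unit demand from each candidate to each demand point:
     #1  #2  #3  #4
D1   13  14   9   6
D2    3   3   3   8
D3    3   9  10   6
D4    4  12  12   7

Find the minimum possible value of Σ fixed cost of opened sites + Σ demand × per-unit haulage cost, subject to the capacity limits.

219

Open {D2, D4}; cheapest assignment that respects the capacities:
  D2 (cap 12, load 12): #2 — cost 12×3 = 36
  D4 (cap 21, load 16): #1, #3, #4 — cost 6×4 + 2×12 + 8×7 = 104
  Shipping 140, fixed 79 → total 219.
  Any other capacity-feasible assignment to {D2, D4} ships for at least 140.
Compare {D2, D3, D4}: its best feasible assignment gives total 246.
Compare {D1, D2, D4}: its best feasible assignment gives total 253.
Every other set of open sites that can feasibly serve all demand totals ≥ 246 even under its best assignment. Minimum: 219.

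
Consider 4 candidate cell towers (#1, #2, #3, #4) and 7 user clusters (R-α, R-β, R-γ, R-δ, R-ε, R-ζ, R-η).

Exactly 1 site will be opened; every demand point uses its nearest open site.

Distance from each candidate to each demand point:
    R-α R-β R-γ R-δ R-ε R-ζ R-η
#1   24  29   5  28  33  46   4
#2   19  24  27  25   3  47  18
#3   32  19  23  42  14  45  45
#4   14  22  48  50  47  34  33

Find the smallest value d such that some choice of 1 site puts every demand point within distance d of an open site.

45

Open {#3}.
  Farthest demand point is R-ζ at distance 45 (to #3); all others are ≤ 45.
With {#1} the worst case is 46.
With {#2} the worst case is 47.
No size-1 selection achieves below 45.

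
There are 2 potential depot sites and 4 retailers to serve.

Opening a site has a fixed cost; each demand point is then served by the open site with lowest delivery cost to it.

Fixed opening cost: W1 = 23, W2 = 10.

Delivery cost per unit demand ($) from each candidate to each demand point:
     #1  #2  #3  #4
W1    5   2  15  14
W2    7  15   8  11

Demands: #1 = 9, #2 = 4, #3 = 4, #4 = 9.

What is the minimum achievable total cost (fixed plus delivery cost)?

Open {W1, W2}: assign each demand point to its cheapest open site.
  #1→W1 9×5=45, #2→W1 4×2=8, #3→W2 4×8=32, #4→W2 9×11=99
  delivery cost 184, fixed 33 → total 217.
Compare {W1}: delivery cost 239 + fixed 23 = 262.
Compare {W2}: delivery cost 254 + fixed 10 = 264.

217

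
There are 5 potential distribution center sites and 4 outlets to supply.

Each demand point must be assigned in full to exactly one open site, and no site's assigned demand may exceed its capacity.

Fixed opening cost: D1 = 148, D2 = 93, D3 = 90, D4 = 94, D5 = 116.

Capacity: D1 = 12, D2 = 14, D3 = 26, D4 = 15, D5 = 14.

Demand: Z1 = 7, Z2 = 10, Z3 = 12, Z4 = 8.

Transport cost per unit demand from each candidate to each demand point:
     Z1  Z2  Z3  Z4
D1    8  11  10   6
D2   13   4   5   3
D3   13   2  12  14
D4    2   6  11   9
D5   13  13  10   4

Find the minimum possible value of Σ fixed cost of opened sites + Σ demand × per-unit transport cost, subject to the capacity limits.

434

Open {D3, D4}; cheapest assignment that respects the capacities:
  D3 (cap 26, load 22): Z2, Z3 — cost 10×2 + 12×12 = 164
  D4 (cap 15, load 15): Z1, Z4 — cost 7×2 + 8×9 = 86
  Shipping 250, fixed 184 → total 434.
  Any other capacity-feasible assignment to {D3, D4} ships for at least 250.
Compare {D2, D3, D4}: its best feasible assignment gives total 443.
Compare {D2, D3}: its best feasible assignment gives total 466.
Every other set of open sites that can feasibly serve all demand totals ≥ 443 even under its best assignment. Minimum: 434.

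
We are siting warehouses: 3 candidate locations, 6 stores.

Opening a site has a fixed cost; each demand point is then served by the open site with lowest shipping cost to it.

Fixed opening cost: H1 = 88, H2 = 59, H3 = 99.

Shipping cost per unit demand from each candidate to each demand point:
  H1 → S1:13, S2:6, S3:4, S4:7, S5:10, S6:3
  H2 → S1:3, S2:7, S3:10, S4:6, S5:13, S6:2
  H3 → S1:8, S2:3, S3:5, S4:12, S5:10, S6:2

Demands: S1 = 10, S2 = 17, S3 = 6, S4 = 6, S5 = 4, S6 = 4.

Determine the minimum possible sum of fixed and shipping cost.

353

Open {H2, H3}: assign each demand point to its cheapest open site.
  S1→H2 10×3=30, S2→H3 17×3=51, S3→H3 6×5=30, S4→H2 6×6=36, S5→H3 4×10=40, S6→H2 4×2=8
  shipping cost 195, fixed 158 → total 353.
Compare {H2}: shipping cost 305 + fixed 59 = 364.
Compare {H3}: shipping cost 281 + fixed 99 = 380.
Compare {H1, H2}: shipping cost 240 + fixed 147 = 387.
All other subsets cost ≥ 364. Minimum total cost: 353.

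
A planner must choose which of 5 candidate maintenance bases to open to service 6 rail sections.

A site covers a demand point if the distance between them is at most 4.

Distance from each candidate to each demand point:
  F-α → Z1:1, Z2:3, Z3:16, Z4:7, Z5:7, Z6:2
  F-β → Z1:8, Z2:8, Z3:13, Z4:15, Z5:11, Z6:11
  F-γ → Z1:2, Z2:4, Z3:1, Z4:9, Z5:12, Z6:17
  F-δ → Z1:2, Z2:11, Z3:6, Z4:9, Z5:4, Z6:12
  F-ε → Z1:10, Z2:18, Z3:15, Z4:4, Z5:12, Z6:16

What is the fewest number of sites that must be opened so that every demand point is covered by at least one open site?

Coverage sets (demand points within 4 of each site):
  F-α: {Z1, Z2, Z6}
  F-β: {}
  F-γ: {Z1, Z2, Z3}
  F-δ: {Z1, Z5}
  F-ε: {Z4}
No 3 sites suffice: every size-3 union leaves at least one demand point uncovered.
But {F-α, F-γ, F-δ, F-ε} covers everything, so the minimum is 4.

4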